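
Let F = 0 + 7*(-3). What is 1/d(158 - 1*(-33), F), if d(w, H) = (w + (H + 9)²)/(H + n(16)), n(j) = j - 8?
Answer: -13/335 ≈ -0.038806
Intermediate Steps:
F = -21 (F = 0 - 21 = -21)
n(j) = -8 + j
d(w, H) = (w + (9 + H)²)/(8 + H) (d(w, H) = (w + (H + 9)²)/(H + (-8 + 16)) = (w + (9 + H)²)/(H + 8) = (w + (9 + H)²)/(8 + H))
1/d(158 - 1*(-33), F) = 1/(((158 - 1*(-33)) + (9 - 21)²)/(8 - 21)) = 1/(((158 + 33) + (-12)²)/(-13)) = 1/(-(191 + 144)/13) = 1/(-1/13*335) = 1/(-335/13) = -13/335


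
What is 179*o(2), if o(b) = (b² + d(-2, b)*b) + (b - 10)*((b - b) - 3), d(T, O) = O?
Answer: 5728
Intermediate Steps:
o(b) = 30 - 3*b + 2*b² (o(b) = (b² + b*b) + (b - 10)*((b - b) - 3) = (b² + b²) + (-10 + b)*(0 - 3) = 2*b² + (-10 + b)*(-3) = 2*b² + (30 - 3*b) = 30 - 3*b + 2*b²)
179*o(2) = 179*(30 - 3*2 + 2*2²) = 179*(30 - 6 + 2*4) = 179*(30 - 6 + 8) = 179*32 = 5728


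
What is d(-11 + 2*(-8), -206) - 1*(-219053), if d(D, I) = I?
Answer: 218847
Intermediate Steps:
d(-11 + 2*(-8), -206) - 1*(-219053) = -206 - 1*(-219053) = -206 + 219053 = 218847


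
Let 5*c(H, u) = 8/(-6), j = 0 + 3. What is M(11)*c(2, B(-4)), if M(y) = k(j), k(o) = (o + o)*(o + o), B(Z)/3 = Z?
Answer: -48/5 ≈ -9.6000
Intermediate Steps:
j = 3
B(Z) = 3*Z
k(o) = 4*o² (k(o) = (2*o)*(2*o) = 4*o²)
c(H, u) = -4/15 (c(H, u) = (8/(-6))/5 = (8*(-⅙))/5 = (⅕)*(-4/3) = -4/15)
M(y) = 36 (M(y) = 4*3² = 4*9 = 36)
M(11)*c(2, B(-4)) = 36*(-4/15) = -48/5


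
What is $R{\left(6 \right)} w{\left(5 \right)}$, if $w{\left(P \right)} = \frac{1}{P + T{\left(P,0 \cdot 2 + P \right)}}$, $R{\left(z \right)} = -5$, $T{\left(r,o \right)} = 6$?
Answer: $- \frac{5}{11} \approx -0.45455$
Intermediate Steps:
$w{\left(P \right)} = \frac{1}{6 + P}$ ($w{\left(P \right)} = \frac{1}{P + 6} = \frac{1}{6 + P}$)
$R{\left(6 \right)} w{\left(5 \right)} = - \frac{5}{6 + 5} = - \frac{5}{11}$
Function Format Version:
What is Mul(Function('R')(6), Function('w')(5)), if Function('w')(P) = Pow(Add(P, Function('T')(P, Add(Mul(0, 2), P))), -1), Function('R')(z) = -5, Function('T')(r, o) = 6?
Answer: Rational(-5, 11) ≈ -0.45455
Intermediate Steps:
Function('w')(P) = Pow(Add(6, P), -1) (Function('w')(P) = Pow(Add(P, 6), -1) = Pow(Add(6, P), -1))
Mul(Function('R')(6), Function('w')(5)) = Mul(-5, Pow(Add(6, 5), -1)) = Mul(-5, Pow(11, -1)) = Mul(-5, Rational(1, 11)) = Rational(-5, 11)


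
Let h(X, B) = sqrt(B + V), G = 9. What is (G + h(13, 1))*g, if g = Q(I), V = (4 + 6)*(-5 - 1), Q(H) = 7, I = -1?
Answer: 63 + 7*I*sqrt(59) ≈ 63.0 + 53.768*I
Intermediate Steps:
V = -60 (V = 10*(-6) = -60)
h(X, B) = sqrt(-60 + B) (h(X, B) = sqrt(B - 60) = sqrt(-60 + B))
g = 7
(G + h(13, 1))*g = (9 + sqrt(-60 + 1))*7 = (9 + sqrt(-59))*7 = (9 + I*sqrt(59))*7 = 63 + 7*I*sqrt(59)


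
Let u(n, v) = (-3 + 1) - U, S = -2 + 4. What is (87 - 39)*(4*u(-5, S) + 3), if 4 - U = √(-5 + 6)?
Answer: -816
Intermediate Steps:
S = 2
U = 3 (U = 4 - √(-5 + 6) = 4 - √1 = 4 - 1*1 = 4 - 1 = 3)
u(n, v) = -5 (u(n, v) = (-3 + 1) - 1*3 = -2 - 3 = -5)
(87 - 39)*(4*u(-5, S) + 3) = (87 - 39)*(4*(-5) + 3) = 48*(-20 + 3) = 48*(-17) = -816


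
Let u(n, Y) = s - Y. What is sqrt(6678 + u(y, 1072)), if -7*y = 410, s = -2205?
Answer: sqrt(3401) ≈ 58.318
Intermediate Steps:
y = -410/7 (y = -1/7*410 = -410/7 ≈ -58.571)
u(n, Y) = -2205 - Y
sqrt(6678 + u(y, 1072)) = sqrt(6678 + (-2205 - 1*1072)) = sqrt(6678 + (-2205 - 1072)) = sqrt(6678 - 3277) = sqrt(3401)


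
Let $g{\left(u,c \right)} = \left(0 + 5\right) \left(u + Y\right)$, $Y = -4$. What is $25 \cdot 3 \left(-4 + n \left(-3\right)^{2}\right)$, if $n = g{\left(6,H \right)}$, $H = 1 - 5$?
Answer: $6450$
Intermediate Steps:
$H = -4$
$g{\left(u,c \right)} = -20 + 5 u$ ($g{\left(u,c \right)} = \left(0 + 5\right) \left(u - 4\right) = 5 \left(-4 + u\right) = -20 + 5 u$)
$n = 10$ ($n = -20 + 5 \cdot 6 = -20 + 30 = 10$)
$25 \cdot 3 \left(-4 + n \left(-3\right)^{2}\right) = 25 \cdot 3 \left(-4 + 10 \left(-3\right)^{2}\right) = 75 \left(-4 + 10 \cdot 9\right) = 75 \left(-4 + 90\right) = 75 \cdot 86 = 6450$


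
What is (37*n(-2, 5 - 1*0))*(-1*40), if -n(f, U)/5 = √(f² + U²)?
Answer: 7400*√29 ≈ 39850.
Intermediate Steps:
n(f, U) = -5*√(U² + f²) (n(f, U) = -5*√(f² + U²) = -5*√(U² + f²))
(37*n(-2, 5 - 1*0))*(-1*40) = (37*(-5*√((5 - 1*0)² + (-2)²)))*(-1*40) = (37*(-5*√((5 + 0)² + 4)))*(-40) = (37*(-5*√(5² + 4)))*(-40) = (37*(-5*√(25 + 4)))*(-40) = (37*(-5*√29))*(-40) = -185*√29*(-40) = 7400*√29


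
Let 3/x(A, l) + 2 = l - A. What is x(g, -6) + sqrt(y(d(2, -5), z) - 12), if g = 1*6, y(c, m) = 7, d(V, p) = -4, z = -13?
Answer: -3/14 + I*sqrt(5) ≈ -0.21429 + 2.2361*I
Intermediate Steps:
g = 6
x(A, l) = 3/(-2 + l - A) (x(A, l) = 3/(-2 + (l - A)) = 3/(-2 + l - A))
x(g, -6) + sqrt(y(d(2, -5), z) - 12) = 3/(-2 - 6 - 1*6) + sqrt(7 - 12) = 3/(-2 - 6 - 6) + sqrt(-5) = 3/(-14) + I*sqrt(5) = 3*(-1/14) + I*sqrt(5) = -3/14 + I*sqrt(5)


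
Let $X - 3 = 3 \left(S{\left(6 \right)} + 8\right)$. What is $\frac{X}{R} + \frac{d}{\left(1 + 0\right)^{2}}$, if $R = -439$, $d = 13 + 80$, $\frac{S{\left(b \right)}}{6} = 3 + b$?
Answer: $\frac{40638}{439} \approx 92.569$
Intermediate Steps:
$S{\left(b \right)} = 18 + 6 b$ ($S{\left(b \right)} = 6 \left(3 + b\right) = 18 + 6 b$)
$X = 189$ ($X = 3 + 3 \left(\left(18 + 6 \cdot 6\right) + 8\right) = 3 + 3 \left(\left(18 + 36\right) + 8\right) = 3 + 3 \left(54 + 8\right) = 3 + 3 \cdot 62 = 3 + 186 = 189$)
$d = 93$
$\frac{X}{R} + \frac{d}{\left(1 + 0\right)^{2}} = \frac{189}{-439} + \frac{93}{\left(1 + 0\right)^{2}} = 189 \left(- \frac{1}{439}\right) + \frac{93}{1^{2}} = - \frac{189}{439} + \frac{93}{1} = - \frac{189}{439} + 93 \cdot 1 = - \frac{189}{439} + 93 = \frac{40638}{439}$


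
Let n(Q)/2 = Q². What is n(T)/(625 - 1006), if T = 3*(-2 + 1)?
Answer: -6/127 ≈ -0.047244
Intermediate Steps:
T = -3 (T = 3*(-1) = -3)
n(Q) = 2*Q²
n(T)/(625 - 1006) = (2*(-3)²)/(625 - 1006) = (2*9)/(-381) = 18*(-1/381) = -6/127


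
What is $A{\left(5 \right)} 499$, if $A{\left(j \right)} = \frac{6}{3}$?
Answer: $998$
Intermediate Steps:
$A{\left(j \right)} = 2$ ($A{\left(j \right)} = 6 \cdot \frac{1}{3} = 2$)
$A{\left(5 \right)} 499 = 2 \cdot 499 = 998$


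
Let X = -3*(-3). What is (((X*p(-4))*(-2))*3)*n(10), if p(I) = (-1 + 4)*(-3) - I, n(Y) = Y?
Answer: 2700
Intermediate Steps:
p(I) = -9 - I (p(I) = 3*(-3) - I = -9 - I)
X = 9
(((X*p(-4))*(-2))*3)*n(10) = (((9*(-9 - 1*(-4)))*(-2))*3)*10 = (((9*(-9 + 4))*(-2))*3)*10 = (((9*(-5))*(-2))*3)*10 = (-45*(-2)*3)*10 = (90*3)*10 = 270*10 = 2700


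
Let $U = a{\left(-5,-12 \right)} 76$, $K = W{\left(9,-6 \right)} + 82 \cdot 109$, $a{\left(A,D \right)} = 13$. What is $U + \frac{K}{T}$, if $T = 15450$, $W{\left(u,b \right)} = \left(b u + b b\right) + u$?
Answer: $\frac{15273529}{15450} \approx 988.58$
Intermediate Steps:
$W{\left(u,b \right)} = u + b^{2} + b u$ ($W{\left(u,b \right)} = \left(b u + b^{2}\right) + u = \left(b^{2} + b u\right) + u = u + b^{2} + b u$)
$K = 8929$ ($K = \left(9 + \left(-6\right)^{2} - 54\right) + 82 \cdot 109 = \left(9 + 36 - 54\right) + 8938 = -9 + 8938 = 8929$)
$U = 988$ ($U = 13 \cdot 76 = 988$)
$U + \frac{K}{T} = 988 + \frac{8929}{15450} = \frac{15273529}{15450}$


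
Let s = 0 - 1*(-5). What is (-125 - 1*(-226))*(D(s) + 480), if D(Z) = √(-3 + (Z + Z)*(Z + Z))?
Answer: 48480 + 101*√97 ≈ 49475.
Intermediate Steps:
s = 5 (s = 0 + 5 = 5)
D(Z) = √(-3 + 4*Z²) (D(Z) = √(-3 + (2*Z)*(2*Z)) = √(-3 + 4*Z²))
(-125 - 1*(-226))*(D(s) + 480) = (-125 - 1*(-226))*(√(-3 + 4*5²) + 480) = (-125 + 226)*(√(-3 + 4*25) + 480) = 101*(√(-3 + 100) + 480) = 101*(√97 + 480) = 101*(480 + √97) = 48480 + 101*√97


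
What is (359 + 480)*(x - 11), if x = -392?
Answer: -338117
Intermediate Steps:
(359 + 480)*(x - 11) = (359 + 480)*(-392 - 11) = 839*(-403) = -338117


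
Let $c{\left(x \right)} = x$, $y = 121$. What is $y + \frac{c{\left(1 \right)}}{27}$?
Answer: $\frac{3268}{27} \approx 121.04$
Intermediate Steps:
$y + \frac{c{\left(1 \right)}}{27} = 121 + \frac{1}{27} \cdot 1 = 121 + \frac{1}{27} = \frac{3268}{27}$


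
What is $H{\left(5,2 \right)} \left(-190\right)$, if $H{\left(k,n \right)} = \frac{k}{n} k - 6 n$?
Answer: $-95$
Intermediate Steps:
$H{\left(k,n \right)} = - 6 n + \frac{k^{2}}{n}$ ($H{\left(k,n \right)} = \frac{k^{2}}{n} - 6 n = - 6 n + \frac{k^{2}}{n}$)
$H{\left(5,2 \right)} \left(-190\right) = \left(\left(-6\right) 2 + \frac{5^{2}}{2}\right) \left(-190\right) = \left(-12 + 25 \cdot \frac{1}{2}\right) \left(-190\right) = \left(-12 + \frac{25}{2}\right) \left(-190\right) = \frac{1}{2} \left(-190\right) = -95$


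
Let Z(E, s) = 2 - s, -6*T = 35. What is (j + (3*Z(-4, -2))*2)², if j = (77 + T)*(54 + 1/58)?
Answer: 1812100976449/121104 ≈ 1.4963e+7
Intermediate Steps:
T = -35/6 (T = -⅙*35 = -35/6 ≈ -5.8333)
j = 1337791/348 (j = (77 - 35/6)*(54 + 1/58) = 427*(54 + 1/58)/6 = (427/6)*(3133/58) = 1337791/348 ≈ 3844.2)
(j + (3*Z(-4, -2))*2)² = (1337791/348 + (3*(2 - 1*(-2)))*2)² = (1337791/348 + (3*(2 + 2))*2)² = (1337791/348 + (3*4)*2)² = (1337791/348 + 12*2)² = (1337791/348 + 24)² = (1346143/348)² = 1812100976449/121104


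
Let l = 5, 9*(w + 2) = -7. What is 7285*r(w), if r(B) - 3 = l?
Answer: 58280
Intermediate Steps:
w = -25/9 (w = -2 + (⅑)*(-7) = -2 - 7/9 = -25/9 ≈ -2.7778)
r(B) = 8 (r(B) = 3 + 5 = 8)
7285*r(w) = 7285*8 = 58280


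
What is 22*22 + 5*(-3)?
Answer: 469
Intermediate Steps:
22*22 + 5*(-3) = 484 - 15 = 469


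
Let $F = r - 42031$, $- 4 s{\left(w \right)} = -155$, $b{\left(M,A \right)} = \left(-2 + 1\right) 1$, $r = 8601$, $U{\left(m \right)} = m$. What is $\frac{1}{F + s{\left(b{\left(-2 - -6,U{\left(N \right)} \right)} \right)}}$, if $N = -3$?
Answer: $- \frac{4}{133565} \approx -2.9948 \cdot 10^{-5}$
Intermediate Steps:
$b{\left(M,A \right)} = -1$ ($b{\left(M,A \right)} = \left(-1\right) 1 = -1$)
$s{\left(w \right)} = \frac{155}{4}$ ($s{\left(w \right)} = \left(- \frac{1}{4}\right) \left(-155\right) = \frac{155}{4}$)
$F = -33430$ ($F = 8601 - 42031 = -33430$)
$\frac{1}{F + s{\left(b{\left(-2 - -6,U{\left(N \right)} \right)} \right)}} = \frac{1}{-33430 + \frac{155}{4}} = \frac{1}{- \frac{133565}{4}} = - \frac{4}{133565}$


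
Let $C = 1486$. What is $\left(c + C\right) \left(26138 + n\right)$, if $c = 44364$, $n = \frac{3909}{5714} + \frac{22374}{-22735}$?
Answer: $\frac{15568325506438915}{12990779} \approx 1.1984 \cdot 10^{9}$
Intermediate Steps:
$n = - \frac{38973921}{129907790}$ ($n = 3909 \cdot \frac{1}{5714} + 22374 \left(- \frac{1}{22735}\right) = \frac{3909}{5714} - \frac{22374}{22735} = - \frac{38973921}{129907790} \approx -0.30001$)
$\left(c + C\right) \left(26138 + n\right) = \left(44364 + 1486\right) \left(26138 - \frac{38973921}{129907790}\right) = 45850 \cdot \frac{3395490841099}{129907790} = \frac{15568325506438915}{12990779}$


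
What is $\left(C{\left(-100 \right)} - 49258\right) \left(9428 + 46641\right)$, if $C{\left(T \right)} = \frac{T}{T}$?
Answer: $-2761790733$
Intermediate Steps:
$C{\left(T \right)} = 1$
$\left(C{\left(-100 \right)} - 49258\right) \left(9428 + 46641\right) = \left(1 - 49258\right) \left(9428 + 46641\right) = \left(-49257\right) 56069 = -2761790733$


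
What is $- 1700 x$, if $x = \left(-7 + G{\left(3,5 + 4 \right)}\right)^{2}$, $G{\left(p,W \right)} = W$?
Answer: $-6800$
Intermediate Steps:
$x = 4$ ($x = \left(-7 + \left(5 + 4\right)\right)^{2} = \left(-7 + 9\right)^{2} = 2^{2} = 4$)
$- 1700 x = \left(-1700\right) 4 = -6800$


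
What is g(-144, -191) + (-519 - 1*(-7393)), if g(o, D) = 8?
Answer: 6882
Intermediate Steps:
g(-144, -191) + (-519 - 1*(-7393)) = 8 + (-519 - 1*(-7393)) = 8 + (-519 + 7393) = 8 + 6874 = 6882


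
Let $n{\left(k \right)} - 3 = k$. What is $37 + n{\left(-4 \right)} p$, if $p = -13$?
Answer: $50$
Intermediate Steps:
$n{\left(k \right)} = 3 + k$
$37 + n{\left(-4 \right)} p = 37 + \left(3 - 4\right) \left(-13\right) = 37 - -13 = 37 + 13 = 50$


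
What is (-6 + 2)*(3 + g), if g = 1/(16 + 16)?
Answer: -97/8 ≈ -12.125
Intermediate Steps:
g = 1/32 ≈ 0.031250
(-6 + 2)*(3 + g) = (-6 + 2)*(3 + 1/32) = -4*97/32 = -97/8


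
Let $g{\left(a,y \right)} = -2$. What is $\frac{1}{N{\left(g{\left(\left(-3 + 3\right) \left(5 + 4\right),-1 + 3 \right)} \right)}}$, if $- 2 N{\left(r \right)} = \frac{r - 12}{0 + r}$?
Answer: $- \frac{2}{7} \approx -0.28571$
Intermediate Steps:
$N{\left(r \right)} = - \frac{-12 + r}{2 r}$ ($N{\left(r \right)} = - \frac{\left(r - 12\right) \frac{1}{0 + r}}{2} = - \frac{\left(-12 + r\right) \frac{1}{r}}{2} = - \frac{\frac{1}{r} \left(-12 + r\right)}{2} = - \frac{-12 + r}{2 r}$)
$\frac{1}{N{\left(g{\left(\left(-3 + 3\right) \left(5 + 4\right),-1 + 3 \right)} \right)}} = \frac{1}{\frac{1}{2} \frac{1}{-2} \left(12 - -2\right)} = \frac{1}{\frac{1}{2} \left(- \frac{1}{2}\right) \left(12 + 2\right)} = \frac{1}{\frac{1}{2} \left(- \frac{1}{2}\right) 14} = \frac{1}{- \frac{7}{2}} = - \frac{2}{7}$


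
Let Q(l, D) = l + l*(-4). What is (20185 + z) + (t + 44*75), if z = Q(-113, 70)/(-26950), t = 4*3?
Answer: 633243811/26950 ≈ 23497.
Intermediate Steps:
t = 12
Q(l, D) = -3*l (Q(l, D) = l - 4*l = -3*l)
z = -339/26950 (z = -3*(-113)/(-26950) = 339*(-1/26950) = -339/26950 ≈ -0.012579)
(20185 + z) + (t + 44*75) = (20185 - 339/26950) + (12 + 44*75) = 543985411/26950 + (12 + 3300) = 543985411/26950 + 3312 = 633243811/26950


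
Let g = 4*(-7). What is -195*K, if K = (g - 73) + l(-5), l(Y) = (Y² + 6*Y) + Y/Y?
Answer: 20475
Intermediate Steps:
l(Y) = 1 + Y² + 6*Y (l(Y) = (Y² + 6*Y) + 1 = 1 + Y² + 6*Y)
g = -28
K = -105 (K = (-28 - 73) + (1 + (-5)² + 6*(-5)) = -101 + (1 + 25 - 30) = -101 - 4 = -105)
-195*K = -195*(-105) = 20475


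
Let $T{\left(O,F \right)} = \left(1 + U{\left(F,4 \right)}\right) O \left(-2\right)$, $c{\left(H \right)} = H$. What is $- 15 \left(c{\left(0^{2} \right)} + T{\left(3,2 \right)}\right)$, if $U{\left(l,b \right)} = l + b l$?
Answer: $990$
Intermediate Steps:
$T{\left(O,F \right)} = - 2 O \left(1 + 5 F\right)$ ($T{\left(O,F \right)} = \left(1 + F \left(1 + 4\right)\right) O \left(-2\right) = \left(1 + F 5\right) O \left(-2\right) = \left(1 + 5 F\right) O \left(-2\right) = O \left(1 + 5 F\right) \left(-2\right) = - 2 O \left(1 + 5 F\right)$)
$- 15 \left(c{\left(0^{2} \right)} + T{\left(3,2 \right)}\right) = - 15 \left(0^{2} - 6 \left(1 + 5 \cdot 2\right)\right) = - 15 \left(0 - 6 \left(1 + 10\right)\right) = - 15 \left(0 - 6 \cdot 11\right) = - 15 \left(0 - 66\right) = \left(-15\right) \left(-66\right) = 990$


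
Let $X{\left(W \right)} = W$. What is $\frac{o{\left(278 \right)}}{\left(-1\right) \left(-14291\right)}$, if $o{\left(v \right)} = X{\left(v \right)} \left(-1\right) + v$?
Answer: $0$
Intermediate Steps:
$o{\left(v \right)} = 0$ ($o{\left(v \right)} = v \left(-1\right) + v = - v + v = 0$)
$\frac{o{\left(278 \right)}}{\left(-1\right) \left(-14291\right)} = \frac{0}{\left(-1\right) \left(-14291\right)} = \frac{0}{14291} = 0 \cdot \frac{1}{14291} = 0$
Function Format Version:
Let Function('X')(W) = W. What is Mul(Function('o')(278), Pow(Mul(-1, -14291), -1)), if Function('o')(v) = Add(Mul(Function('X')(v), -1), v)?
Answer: 0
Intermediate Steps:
Function('o')(v) = 0 (Function('o')(v) = Add(Mul(v, -1), v) = Add(Mul(-1, v), v) = 0)
Mul(Function('o')(278), Pow(Mul(-1, -14291), -1)) = Mul(0, Pow(Mul(-1, -14291), -1)) = Mul(0, Pow(14291, -1)) = Mul(0, Rational(1, 14291)) = 0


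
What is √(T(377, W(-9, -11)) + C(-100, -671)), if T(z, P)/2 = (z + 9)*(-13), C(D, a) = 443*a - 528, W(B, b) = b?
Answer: I*√307817 ≈ 554.81*I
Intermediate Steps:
C(D, a) = -528 + 443*a
T(z, P) = -234 - 26*z (T(z, P) = 2*((z + 9)*(-13)) = 2*((9 + z)*(-13)) = 2*(-117 - 13*z) = -234 - 26*z)
√(T(377, W(-9, -11)) + C(-100, -671)) = √((-234 - 26*377) + (-528 + 443*(-671))) = √((-234 - 9802) + (-528 - 297253)) = √(-10036 - 297781) = √(-307817) = I*√307817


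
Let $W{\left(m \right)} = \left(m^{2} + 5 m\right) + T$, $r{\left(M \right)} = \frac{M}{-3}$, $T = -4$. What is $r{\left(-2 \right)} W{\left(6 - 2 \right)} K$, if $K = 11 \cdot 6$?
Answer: $1408$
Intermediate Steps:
$r{\left(M \right)} = - \frac{M}{3}$ ($r{\left(M \right)} = M \left(- \frac{1}{3}\right) = - \frac{M}{3}$)
$K = 66$
$W{\left(m \right)} = -4 + m^{2} + 5 m$ ($W{\left(m \right)} = \left(m^{2} + 5 m\right) - 4 = -4 + m^{2} + 5 m$)
$r{\left(-2 \right)} W{\left(6 - 2 \right)} K = \left(- \frac{1}{3}\right) \left(-2\right) \left(-4 + \left(6 - 2\right)^{2} + 5 \left(6 - 2\right)\right) 66 = \frac{2 \left(-4 + \left(6 - 2\right)^{2} + 5 \left(6 - 2\right)\right)}{3} \cdot 66 = \frac{2 \left(-4 + 4^{2} + 5 \cdot 4\right)}{3} \cdot 66 = \frac{2 \left(-4 + 16 + 20\right)}{3} \cdot 66 = \frac{2}{3} \cdot 32 \cdot 66 = \frac{64}{3} \cdot 66 = 1408$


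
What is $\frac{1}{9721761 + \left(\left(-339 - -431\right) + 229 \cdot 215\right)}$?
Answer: $\frac{1}{9771088} \approx 1.0234 \cdot 10^{-7}$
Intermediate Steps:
$\frac{1}{9721761 + \left(\left(-339 - -431\right) + 229 \cdot 215\right)} = \frac{1}{9721761 + \left(\left(-339 + 431\right) + 49235\right)} = \frac{1}{9721761 + \left(92 + 49235\right)} = \frac{1}{9721761 + 49327} = \frac{1}{9771088}$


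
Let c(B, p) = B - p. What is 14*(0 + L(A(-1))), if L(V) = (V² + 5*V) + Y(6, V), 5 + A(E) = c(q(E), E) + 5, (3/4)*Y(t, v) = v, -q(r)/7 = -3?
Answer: 26180/3 ≈ 8726.7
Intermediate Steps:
q(r) = 21 (q(r) = -7*(-3) = 21)
Y(t, v) = 4*v/3
A(E) = 21 - E (A(E) = -5 + ((21 - E) + 5) = -5 + (26 - E) = 21 - E)
L(V) = V² + 19*V/3 (L(V) = (V² + 5*V) + 4*V/3 = V² + 19*V/3)
14*(0 + L(A(-1))) = 14*(0 + (21 - 1*(-1))*(19 + 3*(21 - 1*(-1)))/3) = 14*(0 + (21 + 1)*(19 + 3*(21 + 1))/3) = 14*(0 + (⅓)*22*(19 + 3*22)) = 14*(0 + (⅓)*22*(19 + 66)) = 14*(0 + (⅓)*22*85) = 14*(0 + 1870/3) = 14*(1870/3) = 26180/3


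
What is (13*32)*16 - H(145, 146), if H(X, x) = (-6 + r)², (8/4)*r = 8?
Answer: 6652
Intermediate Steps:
r = 4 (r = (½)*8 = 4)
H(X, x) = 4 (H(X, x) = (-6 + 4)² = (-2)² = 4)
(13*32)*16 - H(145, 146) = (13*32)*16 - 1*4 = 416*16 - 4 = 6656 - 4 = 6652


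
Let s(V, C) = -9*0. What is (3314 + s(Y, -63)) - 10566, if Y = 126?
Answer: -7252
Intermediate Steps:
s(V, C) = 0
(3314 + s(Y, -63)) - 10566 = (3314 + 0) - 10566 = 3314 - 10566 = -7252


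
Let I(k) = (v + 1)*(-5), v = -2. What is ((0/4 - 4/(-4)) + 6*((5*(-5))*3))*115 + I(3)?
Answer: -51630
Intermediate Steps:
I(k) = 5 (I(k) = (-2 + 1)*(-5) = -1*(-5) = 5)
((0/4 - 4/(-4)) + 6*((5*(-5))*3))*115 + I(3) = ((0/4 - 4/(-4)) + 6*((5*(-5))*3))*115 + 5 = ((0*(¼) - 4*(-¼)) + 6*(-25*3))*115 + 5 = ((0 + 1) + 6*(-75))*115 + 5 = (1 - 450)*115 + 5 = -449*115 + 5 = -51635 + 5 = -51630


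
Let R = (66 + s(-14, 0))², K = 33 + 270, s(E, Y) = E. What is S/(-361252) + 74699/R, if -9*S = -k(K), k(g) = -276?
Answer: 20238934553/732619056 ≈ 27.625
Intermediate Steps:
K = 303
R = 2704 (R = (66 - 14)² = 52² = 2704)
S = -92/3 (S = -(-1)*(-276)/9 = -⅑*276 = -92/3 ≈ -30.667)
S/(-361252) + 74699/R = -92/3/(-361252) + 74699/2704 = -92/3*(-1/361252) + 74699*(1/2704) = 23/270939 + 74699/2704 = 20238934553/732619056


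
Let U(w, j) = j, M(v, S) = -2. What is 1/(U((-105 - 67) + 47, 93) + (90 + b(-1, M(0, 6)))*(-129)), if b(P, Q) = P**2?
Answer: -1/11646 ≈ -8.5866e-5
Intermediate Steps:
1/(U((-105 - 67) + 47, 93) + (90 + b(-1, M(0, 6)))*(-129)) = 1/(93 + (90 + (-1)**2)*(-129)) = 1/(93 + (90 + 1)*(-129)) = 1/(93 + 91*(-129)) = 1/(93 - 11739) = 1/(-11646) = -1/11646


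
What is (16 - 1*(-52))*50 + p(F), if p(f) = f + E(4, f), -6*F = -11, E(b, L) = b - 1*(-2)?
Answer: 20447/6 ≈ 3407.8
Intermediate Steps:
E(b, L) = 2 + b (E(b, L) = b + 2 = 2 + b)
F = 11/6 (F = -⅙*(-11) = 11/6 ≈ 1.8333)
p(f) = 6 + f (p(f) = f + (2 + 4) = f + 6 = 6 + f)
(16 - 1*(-52))*50 + p(F) = (16 - 1*(-52))*50 + (6 + 11/6) = (16 + 52)*50 + 47/6 = 68*50 + 47/6 = 3400 + 47/6 = 20447/6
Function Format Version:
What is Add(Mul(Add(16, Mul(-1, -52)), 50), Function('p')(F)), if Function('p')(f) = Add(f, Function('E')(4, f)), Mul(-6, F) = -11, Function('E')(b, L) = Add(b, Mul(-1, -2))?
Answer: Rational(20447, 6) ≈ 3407.8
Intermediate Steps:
Function('E')(b, L) = Add(2, b) (Function('E')(b, L) = Add(b, 2) = Add(2, b))
F = Rational(11, 6) (F = Mul(Rational(-1, 6), -11) = Rational(11, 6) ≈ 1.8333)
Function('p')(f) = Add(6, f) (Function('p')(f) = Add(f, Add(2, 4)) = Add(f, 6) = Add(6, f))
Add(Mul(Add(16, Mul(-1, -52)), 50), Function('p')(F)) = Add(Mul(Add(16, Mul(-1, -52)), 50), Add(6, Rational(11, 6))) = Add(Mul(Add(16, 52), 50), Rational(47, 6)) = Add(Mul(68, 50), Rational(47, 6)) = Add(3400, Rational(47, 6)) = Rational(20447, 6)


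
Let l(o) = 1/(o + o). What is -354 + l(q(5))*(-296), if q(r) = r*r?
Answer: -8998/25 ≈ -359.92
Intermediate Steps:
q(r) = r**2
l(o) = 1/(2*o)
-354 + l(q(5))*(-296) = -354 + (1/(2*(5**2)))*(-296) = -354 + ((1/2)/25)*(-296) = -354 + ((1/2)*(1/25))*(-296) = -354 + (1/50)*(-296) = -354 - 148/25 = -8998/25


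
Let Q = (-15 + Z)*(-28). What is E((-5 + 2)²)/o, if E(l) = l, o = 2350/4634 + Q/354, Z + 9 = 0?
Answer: 1230327/328829 ≈ 3.7415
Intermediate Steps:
Z = -9 (Z = -9 + 0 = -9)
Q = 672 (Q = (-15 - 9)*(-28) = -24*(-28) = 672)
o = 328829/136703 (o = 2350/4634 + 672/354 = 2350*(1/4634) + 672*(1/354) = 1175/2317 + 112/59 = 328829/136703 ≈ 2.4054)
E((-5 + 2)²)/o = (-5 + 2)²/(328829/136703) = (-3)²*(136703/328829) = 9*(136703/328829) = 1230327/328829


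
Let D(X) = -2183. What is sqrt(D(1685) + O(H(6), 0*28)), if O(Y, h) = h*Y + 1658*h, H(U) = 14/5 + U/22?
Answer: I*sqrt(2183) ≈ 46.723*I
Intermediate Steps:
H(U) = 14/5 + U/22 (H(U) = 14*(1/5) + U*(1/22) = 14/5 + U/22)
O(Y, h) = 1658*h + Y*h (O(Y, h) = Y*h + 1658*h = 1658*h + Y*h)
sqrt(D(1685) + O(H(6), 0*28)) = sqrt(-2183 + (0*28)*(1658 + (14/5 + (1/22)*6))) = sqrt(-2183 + 0*(1658 + (14/5 + 3/11))) = sqrt(-2183 + 0*(1658 + 169/55)) = sqrt(-2183 + 0*(91359/55)) = sqrt(-2183 + 0) = sqrt(-2183) = I*sqrt(2183)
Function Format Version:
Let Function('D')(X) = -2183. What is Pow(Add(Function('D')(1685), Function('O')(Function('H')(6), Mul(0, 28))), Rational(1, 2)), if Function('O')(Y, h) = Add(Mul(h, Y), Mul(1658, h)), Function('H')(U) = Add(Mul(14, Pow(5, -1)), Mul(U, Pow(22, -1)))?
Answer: Mul(I, Pow(2183, Rational(1, 2))) ≈ Mul(46.723, I)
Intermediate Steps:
Function('H')(U) = Add(Rational(14, 5), Mul(Rational(1, 22), U)) (Function('H')(U) = Add(Mul(14, Rational(1, 5)), Mul(U, Rational(1, 22))) = Add(Rational(14, 5), Mul(Rational(1, 22), U)))
Function('O')(Y, h) = Add(Mul(1658, h), Mul(Y, h)) (Function('O')(Y, h) = Add(Mul(Y, h), Mul(1658, h)) = Add(Mul(1658, h), Mul(Y, h)))
Pow(Add(Function('D')(1685), Function('O')(Function('H')(6), Mul(0, 28))), Rational(1, 2)) = Pow(Add(-2183, Mul(Mul(0, 28), Add(1658, Add(Rational(14, 5), Mul(Rational(1, 22), 6))))), Rational(1, 2)) = Pow(Add(-2183, Mul(0, Add(1658, Add(Rational(14, 5), Rational(3, 11))))), Rational(1, 2)) = Pow(Add(-2183, Mul(0, Add(1658, Rational(169, 55)))), Rational(1, 2)) = Pow(Add(-2183, Mul(0, Rational(91359, 55))), Rational(1, 2)) = Pow(Add(-2183, 0), Rational(1, 2)) = Pow(-2183, Rational(1, 2)) = Mul(I, Pow(2183, Rational(1, 2)))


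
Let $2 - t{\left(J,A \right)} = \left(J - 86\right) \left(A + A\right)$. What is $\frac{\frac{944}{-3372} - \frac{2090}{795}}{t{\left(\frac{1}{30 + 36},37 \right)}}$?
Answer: $- \frac{1429626}{3128140613} \approx -0.00045702$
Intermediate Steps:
$t{\left(J,A \right)} = 2 - 2 A \left(-86 + J\right)$ ($t{\left(J,A \right)} = 2 - \left(J - 86\right) \left(A + A\right) = 2 - \left(-86 + J\right) 2 A = 2 - 2 A \left(-86 + J\right)$)
$\frac{\frac{944}{-3372} - \frac{2090}{795}}{t{\left(\frac{1}{30 + 36},37 \right)}} = \frac{\frac{944}{-3372} - \frac{2090}{795}}{2 + 172 \cdot 37 - \frac{74}{30 + 36}} = \frac{944 \left(- \frac{1}{3372}\right) - \frac{418}{159}}{2 + 6364 - \frac{74}{66}} = \frac{- \frac{236}{843} - \frac{418}{159}}{2 + 6364 - 74 \cdot \frac{1}{66}} = - \frac{43322}{14893 \left(2 + 6364 - \frac{37}{33}\right)} = - \frac{43322}{14893 \cdot \frac{210041}{33}} = \left(- \frac{43322}{14893}\right) \frac{33}{210041} = - \frac{1429626}{3128140613}$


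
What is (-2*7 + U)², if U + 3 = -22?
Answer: 1521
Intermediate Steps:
U = -25 (U = -3 - 22 = -25)
(-2*7 + U)² = (-2*7 - 25)² = (-14 - 25)² = (-39)² = 1521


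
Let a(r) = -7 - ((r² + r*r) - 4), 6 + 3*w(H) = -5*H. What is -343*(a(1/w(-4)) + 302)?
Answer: -205051/2 ≈ -1.0253e+5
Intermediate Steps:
w(H) = -2 - 5*H/3 (w(H) = -2 + (-5*H)/3 = -2 - 5*H/3)
a(r) = -3 - 2*r² (a(r) = -7 - ((r² + r²) - 4) = -7 - (2*r² - 4) = -7 - (-4 + 2*r²) = -7 + (4 - 2*r²) = -3 - 2*r²)
-343*(a(1/w(-4)) + 302) = -343*((-3 - 2/(-2 - 5/3*(-4))²) + 302) = -343*((-3 - 2/(-2 + 20/3)²) + 302) = -343*((-3 - 2*(1/(14/3))²) + 302) = -343*((-3 - 2*(3/14)²) + 302) = -343*((-3 - 2*9/196) + 302) = -343*((-3 - 9/98) + 302) = -343*(-303/98 + 302) = -343*29293/98 = -205051/2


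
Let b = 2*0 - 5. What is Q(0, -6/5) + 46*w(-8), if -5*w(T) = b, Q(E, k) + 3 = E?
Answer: 43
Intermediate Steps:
Q(E, k) = -3 + E
b = -5 (b = 0 - 5 = -5)
w(T) = 1 (w(T) = -1/5*(-5) = 1)
Q(0, -6/5) + 46*w(-8) = (-3 + 0) + 46*1 = -3 + 46 = 43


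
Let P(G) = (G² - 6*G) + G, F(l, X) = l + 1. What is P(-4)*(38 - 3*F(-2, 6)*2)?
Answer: 1584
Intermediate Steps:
F(l, X) = 1 + l
P(G) = G² - 5*G
P(-4)*(38 - 3*F(-2, 6)*2) = (-4*(-5 - 4))*(38 - 3*(1 - 2)*2) = (-4*(-9))*(38 - 3*(-1)*2) = 36*(38 + 3*2) = 36*(38 + 6) = 36*44 = 1584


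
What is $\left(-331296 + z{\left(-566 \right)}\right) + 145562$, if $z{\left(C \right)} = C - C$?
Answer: $-185734$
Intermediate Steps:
$z{\left(C \right)} = 0$
$\left(-331296 + z{\left(-566 \right)}\right) + 145562 = \left(-331296 + 0\right) + 145562 = -331296 + 145562 = -185734$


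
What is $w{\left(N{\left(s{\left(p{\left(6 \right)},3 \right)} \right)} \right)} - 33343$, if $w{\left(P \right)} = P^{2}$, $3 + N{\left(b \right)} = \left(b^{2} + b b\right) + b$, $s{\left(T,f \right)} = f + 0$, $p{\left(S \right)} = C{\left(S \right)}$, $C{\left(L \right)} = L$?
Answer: $-33019$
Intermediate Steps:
$p{\left(S \right)} = S$
$s{\left(T,f \right)} = f$
$N{\left(b \right)} = -3 + b + 2 b^{2}$ ($N{\left(b \right)} = -3 + \left(\left(b^{2} + b b\right) + b\right) = -3 + \left(\left(b^{2} + b^{2}\right) + b\right) = -3 + \left(2 b^{2} + b\right) = -3 + \left(b + 2 b^{2}\right) = -3 + b + 2 b^{2}$)
$w{\left(N{\left(s{\left(p{\left(6 \right)},3 \right)} \right)} \right)} - 33343 = \left(-3 + 3 + 2 \cdot 3^{2}\right)^{2} - 33343 = \left(-3 + 3 + 2 \cdot 9\right)^{2} - 33343 = \left(-3 + 3 + 18\right)^{2} - 33343 = 18^{2} - 33343 = 324 - 33343 = -33019$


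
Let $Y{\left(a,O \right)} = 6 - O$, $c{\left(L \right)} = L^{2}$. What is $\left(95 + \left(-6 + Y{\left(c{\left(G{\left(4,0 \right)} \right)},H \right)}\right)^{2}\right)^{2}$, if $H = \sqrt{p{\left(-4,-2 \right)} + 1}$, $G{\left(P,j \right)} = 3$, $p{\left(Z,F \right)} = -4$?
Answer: $8464$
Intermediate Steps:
$H = i \sqrt{3}$ ($H = \sqrt{-4 + 1} = \sqrt{-3} = i \sqrt{3} \approx 1.732 i$)
$\left(95 + \left(-6 + Y{\left(c{\left(G{\left(4,0 \right)} \right)},H \right)}\right)^{2}\right)^{2} = \left(95 + \left(-6 + \left(6 - i \sqrt{3}\right)\right)^{2}\right)^{2} = \left(95 + \left(- i \sqrt{3}\right)^{2}\right)^{2} = \left(95 - 3\right)^{2} = 92^{2} = 8464$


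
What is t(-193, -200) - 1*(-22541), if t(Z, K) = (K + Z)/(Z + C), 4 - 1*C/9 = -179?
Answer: 32774221/1454 ≈ 22541.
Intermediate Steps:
C = 1647 (C = 36 - 9*(-179) = 36 + 1611 = 1647)
t(Z, K) = (K + Z)/(1647 + Z) (t(Z, K) = (K + Z)/(Z + 1647) = (K + Z)/(1647 + Z))
t(-193, -200) - 1*(-22541) = (-200 - 193)/(1647 - 193) - 1*(-22541) = -393/1454 + 22541 = 32774221/1454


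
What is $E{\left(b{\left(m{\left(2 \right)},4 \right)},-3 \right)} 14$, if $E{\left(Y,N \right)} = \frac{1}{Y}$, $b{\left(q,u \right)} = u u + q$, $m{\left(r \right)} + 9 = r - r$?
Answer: $2$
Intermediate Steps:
$m{\left(r \right)} = -9$ ($m{\left(r \right)} = -9 + \left(r - r\right) = -9 + 0 = -9$)
$b{\left(q,u \right)} = q + u^{2}$ ($b{\left(q,u \right)} = u^{2} + q = q + u^{2}$)
$E{\left(b{\left(m{\left(2 \right)},4 \right)},-3 \right)} 14 = \frac{1}{-9 + 4^{2}} \cdot 14 = \frac{1}{-9 + 16} \cdot 14 = \frac{1}{7} \cdot 14 = 2$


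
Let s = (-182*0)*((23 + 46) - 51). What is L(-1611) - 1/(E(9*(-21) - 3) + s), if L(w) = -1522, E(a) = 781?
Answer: -1188683/781 ≈ -1522.0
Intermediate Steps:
s = 0 (s = (-91*0)*(69 - 51) = 0*18 = 0)
L(-1611) - 1/(E(9*(-21) - 3) + s) = -1522 - 1/(781 + 0) = -1522 - 1/781 = -1188683/781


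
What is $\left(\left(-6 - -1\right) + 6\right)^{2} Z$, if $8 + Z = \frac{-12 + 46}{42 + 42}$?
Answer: $- \frac{319}{42} \approx -7.5952$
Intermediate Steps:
$Z = - \frac{319}{42}$ ($Z = -8 + \frac{-12 + 46}{42 + 42} = -8 + \frac{34}{84} = -8 + 34 \cdot \frac{1}{84} = -8 + \frac{17}{42} = - \frac{319}{42} \approx -7.5952$)
$\left(\left(-6 - -1\right) + 6\right)^{2} Z = \left(\left(-6 - -1\right) + 6\right)^{2} \left(- \frac{319}{42}\right) = \left(\left(-6 + 1\right) + 6\right)^{2} \left(- \frac{319}{42}\right) = \left(-5 + 6\right)^{2} \left(- \frac{319}{42}\right) = 1^{2} \left(- \frac{319}{42}\right) = 1 \left(- \frac{319}{42}\right) = - \frac{319}{42}$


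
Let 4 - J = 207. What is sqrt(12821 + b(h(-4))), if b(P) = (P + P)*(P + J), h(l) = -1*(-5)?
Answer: sqrt(10841) ≈ 104.12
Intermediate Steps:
J = -203 (J = 4 - 1*207 = 4 - 207 = -203)
h(l) = 5
b(P) = 2*P*(-203 + P) (b(P) = (P + P)*(P - 203) = (2*P)*(-203 + P) = 2*P*(-203 + P))
sqrt(12821 + b(h(-4))) = sqrt(12821 + 2*5*(-203 + 5)) = sqrt(12821 + 2*5*(-198)) = sqrt(12821 - 1980) = sqrt(10841)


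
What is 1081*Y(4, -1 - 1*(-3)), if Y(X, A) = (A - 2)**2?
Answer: 0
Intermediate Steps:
Y(X, A) = (-2 + A)**2
1081*Y(4, -1 - 1*(-3)) = 1081*(-2 + (-1 - 1*(-3)))**2 = 1081*(-2 + (-1 + 3))**2 = 1081*(-2 + 2)**2 = 1081*0**2 = 1081*0 = 0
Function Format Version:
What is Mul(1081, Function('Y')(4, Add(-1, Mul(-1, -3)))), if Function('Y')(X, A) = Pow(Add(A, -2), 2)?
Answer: 0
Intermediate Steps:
Function('Y')(X, A) = Pow(Add(-2, A), 2)
Mul(1081, Function('Y')(4, Add(-1, Mul(-1, -3)))) = Mul(1081, Pow(Add(-2, Add(-1, Mul(-1, -3))), 2)) = Mul(1081, Pow(Add(-2, Add(-1, 3)), 2)) = Mul(1081, Pow(Add(-2, 2), 2)) = Mul(1081, Pow(0, 2)) = Mul(1081, 0) = 0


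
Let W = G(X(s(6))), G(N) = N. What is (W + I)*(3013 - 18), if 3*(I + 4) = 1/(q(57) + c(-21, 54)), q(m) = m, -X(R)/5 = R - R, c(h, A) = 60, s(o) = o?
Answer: -4201985/351 ≈ -11971.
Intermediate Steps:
X(R) = 0 (X(R) = -5*(R - R) = -5*0 = 0)
W = 0
I = -1403/351 (I = -4 + 1/(3*(57 + 60)) = -4 + (⅓)/117 = -4 + (⅓)*(1/117) = -4 + 1/351 = -1403/351 ≈ -3.9972)
(W + I)*(3013 - 18) = (0 - 1403/351)*(3013 - 18) = -1403/351*2995 = -4201985/351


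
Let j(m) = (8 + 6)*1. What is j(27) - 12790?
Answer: -12776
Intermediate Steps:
j(m) = 14 (j(m) = 14*1 = 14)
j(27) - 12790 = 14 - 12790 = -12776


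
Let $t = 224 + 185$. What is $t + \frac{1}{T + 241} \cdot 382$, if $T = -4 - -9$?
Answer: $\frac{50498}{123} \approx 410.55$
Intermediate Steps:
$T = 5$ ($T = -4 + 9 = 5$)
$t = 409$
$t + \frac{1}{T + 241} \cdot 382 = 409 + \frac{1}{5 + 241} \cdot 382 = 409 + \frac{1}{246} \cdot 382 = 409 + \frac{191}{123} = \frac{50498}{123}$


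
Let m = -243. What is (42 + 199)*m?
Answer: -58563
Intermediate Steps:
(42 + 199)*m = (42 + 199)*(-243) = 241*(-243) = -58563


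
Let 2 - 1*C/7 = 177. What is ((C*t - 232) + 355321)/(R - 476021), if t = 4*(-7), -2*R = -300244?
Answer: -55627/46557 ≈ -1.1948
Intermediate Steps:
R = 150122 (R = -1/2*(-300244) = 150122)
C = -1225 (C = 14 - 7*177 = 14 - 1239 = -1225)
t = -28
((C*t - 232) + 355321)/(R - 476021) = ((-1225*(-28) - 232) + 355321)/(150122 - 476021) = ((34300 - 232) + 355321)/(-325899) = (34068 + 355321)*(-1/325899) = 389389*(-1/325899) = -55627/46557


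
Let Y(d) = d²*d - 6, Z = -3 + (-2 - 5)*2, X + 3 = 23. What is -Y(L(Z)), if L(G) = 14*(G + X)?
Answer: -74082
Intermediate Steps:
X = 20 (X = -3 + 23 = 20)
Z = -17 (Z = -3 - 7*2 = -3 - 14 = -17)
L(G) = 280 + 14*G (L(G) = 14*(G + 20) = 14*(20 + G) = 280 + 14*G)
Y(d) = -6 + d³ (Y(d) = d³ - 6 = -6 + d³)
-Y(L(Z)) = -(-6 + (280 + 14*(-17))³) = -(-6 + (280 - 238)³) = -(-6 + 42³) = -(-6 + 74088) = -1*74082 = -74082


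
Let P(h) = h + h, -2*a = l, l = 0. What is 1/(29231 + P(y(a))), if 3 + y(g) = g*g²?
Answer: 1/29225 ≈ 3.4217e-5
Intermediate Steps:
a = 0 (a = -½*0 = 0)
y(g) = -3 + g³ (y(g) = -3 + g*g² = -3 + g³)
P(h) = 2*h
1/(29231 + P(y(a))) = 1/(29231 + 2*(-3 + 0³)) = 1/(29231 + 2*(-3 + 0)) = 1/(29231 + 2*(-3)) = 1/(29231 - 6) = 1/29225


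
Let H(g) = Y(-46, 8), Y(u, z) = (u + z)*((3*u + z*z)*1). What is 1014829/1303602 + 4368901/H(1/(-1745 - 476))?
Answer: 2849080890275/1832864412 ≈ 1554.4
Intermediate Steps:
Y(u, z) = (u + z)*(z² + 3*u) (Y(u, z) = (u + z)*((3*u + z²)*1) = (u + z)*((z² + 3*u)*1) = (u + z)*(z² + 3*u))
H(g) = 2812 (H(g) = 8³ + 3*(-46)² - 46*8² + 3*(-46)*8 = 512 + 3*2116 - 46*64 - 1104 = 512 + 6348 - 2944 - 1104 = 2812)
1014829/1303602 + 4368901/H(1/(-1745 - 476)) = 1014829/1303602 + 4368901/2812 = 2849080890275/1832864412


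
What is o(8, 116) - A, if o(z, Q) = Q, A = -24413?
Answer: 24529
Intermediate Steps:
o(8, 116) - A = 116 - 1*(-24413) = 116 + 24413 = 24529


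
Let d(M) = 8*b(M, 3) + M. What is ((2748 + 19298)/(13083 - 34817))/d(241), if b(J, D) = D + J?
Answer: -11023/23831331 ≈ -0.00046254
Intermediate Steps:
d(M) = 24 + 9*M (d(M) = 8*(3 + M) + M = (24 + 8*M) + M = 24 + 9*M)
((2748 + 19298)/(13083 - 34817))/d(241) = ((2748 + 19298)/(13083 - 34817))/(24 + 9*241) = (22046/(-21734))/(24 + 2169) = (22046*(-1/21734))/2193 = -11023/10867*1/2193 = -11023/23831331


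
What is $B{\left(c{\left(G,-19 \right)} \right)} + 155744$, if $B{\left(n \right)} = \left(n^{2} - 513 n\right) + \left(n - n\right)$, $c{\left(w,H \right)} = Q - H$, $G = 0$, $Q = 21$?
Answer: $136824$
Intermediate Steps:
$c{\left(w,H \right)} = 21 - H$
$B{\left(n \right)} = n^{2} - 513 n$ ($B{\left(n \right)} = \left(n^{2} - 513 n\right) + 0 = n^{2} - 513 n$)
$B{\left(c{\left(G,-19 \right)} \right)} + 155744 = \left(21 - -19\right) \left(-513 + \left(21 - -19\right)\right) + 155744 = \left(21 + 19\right) \left(-513 + \left(21 + 19\right)\right) + 155744 = 40 \left(-513 + 40\right) + 155744 = 40 \left(-473\right) + 155744 = -18920 + 155744 = 136824$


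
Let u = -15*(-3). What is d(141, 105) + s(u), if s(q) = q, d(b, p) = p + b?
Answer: 291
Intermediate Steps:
d(b, p) = b + p
u = 45
d(141, 105) + s(u) = (141 + 105) + 45 = 246 + 45 = 291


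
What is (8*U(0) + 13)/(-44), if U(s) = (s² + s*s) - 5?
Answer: 27/44 ≈ 0.61364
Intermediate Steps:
U(s) = -5 + 2*s² (U(s) = (s² + s²) - 5 = 2*s² - 5 = -5 + 2*s²)
(8*U(0) + 13)/(-44) = (8*(-5 + 2*0²) + 13)/(-44) = (8*(-5 + 2*0) + 13)*(-1/44) = (8*(-5 + 0) + 13)*(-1/44) = (8*(-5) + 13)*(-1/44) = (-40 + 13)*(-1/44) = -27*(-1/44) = 27/44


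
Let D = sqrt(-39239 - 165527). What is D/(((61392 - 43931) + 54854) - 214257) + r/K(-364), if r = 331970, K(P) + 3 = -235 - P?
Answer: 165985/63 - I*sqrt(204766)/141942 ≈ 2634.7 - 0.003188*I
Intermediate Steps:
K(P) = -238 - P (K(P) = -3 + (-235 - P) = -238 - P)
D = I*sqrt(204766) (D = sqrt(-204766) = I*sqrt(204766) ≈ 452.51*I)
D/(((61392 - 43931) + 54854) - 214257) + r/K(-364) = (I*sqrt(204766))/(((61392 - 43931) + 54854) - 214257) + 331970/(-238 - 1*(-364)) = (I*sqrt(204766))/((17461 + 54854) - 214257) + 331970/(-238 + 364) = (I*sqrt(204766))/(72315 - 214257) + 331970/126 = (I*sqrt(204766))/(-141942) + 331970*(1/126) = (I*sqrt(204766))*(-1/141942) + 165985/63 = -I*sqrt(204766)/141942 + 165985/63 = 165985/63 - I*sqrt(204766)/141942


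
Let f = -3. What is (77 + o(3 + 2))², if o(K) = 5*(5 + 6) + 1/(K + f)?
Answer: 70225/4 ≈ 17556.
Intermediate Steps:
o(K) = 55 + 1/(-3 + K) (o(K) = 5*(5 + 6) + 1/(K - 3) = 5*11 + 1/(-3 + K) = 55 + 1/(-3 + K))
(77 + o(3 + 2))² = (77 + (-164 + 55*(3 + 2))/(-3 + (3 + 2)))² = (77 + (-164 + 55*5)/(-3 + 5))² = (77 + (-164 + 275)/2)² = (77 + (½)*111)² = (77 + 111/2)² = (265/2)² = 70225/4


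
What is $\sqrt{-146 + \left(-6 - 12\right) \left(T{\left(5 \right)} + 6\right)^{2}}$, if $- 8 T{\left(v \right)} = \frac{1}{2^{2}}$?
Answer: $\frac{i \sqrt{806162}}{32} \approx 28.058 i$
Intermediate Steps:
$T{\left(v \right)} = - \frac{1}{32}$ ($T{\left(v \right)} = - \frac{1}{8 \cdot 2^{2}} = - \frac{1}{8 \cdot 4} = \left(- \frac{1}{8}\right) \frac{1}{4} = - \frac{1}{32}$)
$\sqrt{-146 + \left(-6 - 12\right) \left(T{\left(5 \right)} + 6\right)^{2}} = \sqrt{-146 + \left(-6 - 12\right) \left(- \frac{1}{32} + 6\right)^{2}} = \sqrt{-146 + \left(-6 - 12\right) \left(\frac{191}{32}\right)^{2}} = \sqrt{-146 - \frac{328329}{512}} = \sqrt{- \frac{403081}{512}} = \frac{i \sqrt{806162}}{32}$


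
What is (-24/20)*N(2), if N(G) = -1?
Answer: 6/5 ≈ 1.2000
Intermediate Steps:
(-24/20)*N(2) = -24/20*(-1) = -6*⅕*(-1) = -6/5*(-1) = 6/5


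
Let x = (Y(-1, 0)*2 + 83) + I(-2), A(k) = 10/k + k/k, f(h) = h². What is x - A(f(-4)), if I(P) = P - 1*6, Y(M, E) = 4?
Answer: 651/8 ≈ 81.375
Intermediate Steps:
I(P) = -6 + P (I(P) = P - 6 = -6 + P)
A(k) = 1 + 10/k (A(k) = 10/k + 1 = 1 + 10/k)
x = 83 (x = (4*2 + 83) + (-6 - 2) = (8 + 83) - 8 = 91 - 8 = 83)
x - A(f(-4)) = 83 - (10 + (-4)²)/((-4)²) = 83 - (10 + 16)/16 = 83 - 26/16 = 83 - 1*13/8 = 83 - 13/8 = 651/8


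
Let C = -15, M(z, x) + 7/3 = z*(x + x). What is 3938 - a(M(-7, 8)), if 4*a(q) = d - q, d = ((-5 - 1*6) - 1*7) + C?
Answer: 11753/3 ≈ 3917.7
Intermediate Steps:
M(z, x) = -7/3 + 2*x*z (M(z, x) = -7/3 + z*(x + x) = -7/3 + z*(2*x) = -7/3 + 2*x*z)
d = -33 (d = ((-5 - 1*6) - 1*7) - 15 = ((-5 - 6) - 7) - 15 = (-11 - 7) - 15 = -18 - 15 = -33)
a(q) = -33/4 - q/4 (a(q) = (-33 - q)/4 = -33/4 - q/4)
3938 - a(M(-7, 8)) = 3938 - (-33/4 - (-7/3 + 2*8*(-7))/4) = 3938 - (-33/4 - (-7/3 - 112)/4) = 3938 - (-33/4 - ¼*(-343/3)) = 3938 - (-33/4 + 343/12) = 3938 - 1*61/3 = 3938 - 61/3 = 11753/3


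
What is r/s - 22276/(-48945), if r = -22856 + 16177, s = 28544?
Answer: 308942489/1397086080 ≈ 0.22113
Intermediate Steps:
r = -6679
r/s - 22276/(-48945) = -6679/28544 - 22276/(-48945) = -6679*1/28544 - 22276*(-1/48945) = -6679/28544 + 22276/48945 = 308942489/1397086080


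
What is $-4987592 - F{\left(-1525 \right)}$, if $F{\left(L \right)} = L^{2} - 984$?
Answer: $-7312233$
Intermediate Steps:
$F{\left(L \right)} = -984 + L^{2}$
$-4987592 - F{\left(-1525 \right)} = -4987592 - \left(-984 + \left(-1525\right)^{2}\right) = -4987592 - \left(-984 + 2325625\right) = -4987592 - 2324641 = -7312233$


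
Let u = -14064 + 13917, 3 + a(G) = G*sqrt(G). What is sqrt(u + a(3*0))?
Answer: 5*I*sqrt(6) ≈ 12.247*I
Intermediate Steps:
a(G) = -3 + G**(3/2) (a(G) = -3 + G*sqrt(G) = -3 + G**(3/2))
u = -147
sqrt(u + a(3*0)) = sqrt(-147 + (-3 + (3*0)**(3/2))) = sqrt(-147 + (-3 + 0**(3/2))) = sqrt(-147 + (-3 + 0)) = sqrt(-147 - 3) = sqrt(-150) = 5*I*sqrt(6)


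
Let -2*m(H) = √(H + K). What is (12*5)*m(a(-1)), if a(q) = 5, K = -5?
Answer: 0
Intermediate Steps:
m(H) = -√(-5 + H)/2 (m(H) = -√(H - 5)/2 = -√(-5 + H)/2)
(12*5)*m(a(-1)) = (12*5)*(-√(-5 + 5)/2) = 60*(-√0/2) = 60*(-½*0) = 60*0 = 0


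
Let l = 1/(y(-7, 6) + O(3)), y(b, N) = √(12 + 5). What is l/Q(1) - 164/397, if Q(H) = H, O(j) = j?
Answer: -2503/3176 + √17/8 ≈ -0.27271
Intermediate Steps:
y(b, N) = √17
l = 1/(3 + √17) (l = 1/(√17 + 3) = 1/(3 + √17) ≈ 0.14039)
l/Q(1) - 164/397 = (-3/8 + √17/8)/1 - 164/397 = (-3/8 + √17/8)*1 - 164*1/397 = (-3/8 + √17/8) - 164/397 = -2503/3176 + √17/8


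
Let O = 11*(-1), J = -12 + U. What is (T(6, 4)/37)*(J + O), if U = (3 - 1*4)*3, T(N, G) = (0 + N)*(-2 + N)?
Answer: -624/37 ≈ -16.865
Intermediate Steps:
T(N, G) = N*(-2 + N)
U = -3 (U = (3 - 4)*3 = -1*3 = -3)
J = -15 (J = -12 - 3 = -15)
O = -11
(T(6, 4)/37)*(J + O) = ((6*(-2 + 6))/37)*(-15 - 11) = ((6*4)*(1/37))*(-26) = (24*(1/37))*(-26) = (24/37)*(-26) = -624/37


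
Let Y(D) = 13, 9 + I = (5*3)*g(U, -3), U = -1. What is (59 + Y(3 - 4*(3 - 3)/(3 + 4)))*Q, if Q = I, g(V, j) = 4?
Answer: 3672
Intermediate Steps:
I = 51 (I = -9 + (5*3)*4 = -9 + 15*4 = -9 + 60 = 51)
Q = 51
(59 + Y(3 - 4*(3 - 3)/(3 + 4)))*Q = (59 + 13)*51 = 72*51 = 3672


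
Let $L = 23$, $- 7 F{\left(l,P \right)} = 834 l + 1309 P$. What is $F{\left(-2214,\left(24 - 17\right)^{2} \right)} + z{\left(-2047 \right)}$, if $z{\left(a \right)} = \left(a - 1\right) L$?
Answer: $\frac{1452607}{7} \approx 2.0752 \cdot 10^{5}$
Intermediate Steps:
$F{\left(l,P \right)} = - 187 P - \frac{834 l}{7}$ ($F{\left(l,P \right)} = - \frac{834 l + 1309 P}{7} = - 187 P - \frac{834 l}{7}$)
$z{\left(a \right)} = -23 + 23 a$ ($z{\left(a \right)} = \left(a - 1\right) 23 = \left(-1 + a\right) 23 = -23 + 23 a$)
$F{\left(-2214,\left(24 - 17\right)^{2} \right)} + z{\left(-2047 \right)} = \left(- 187 \left(24 - 17\right)^{2} - - \frac{1846476}{7}\right) + \left(-23 + 23 \left(-2047\right)\right) = \left(- 187 \cdot 7^{2} + \frac{1846476}{7}\right) - 47104 = \left(\left(-187\right) 49 + \frac{1846476}{7}\right) - 47104 = \left(-9163 + \frac{1846476}{7}\right) - 47104 = \frac{1782335}{7} - 47104 = \frac{1452607}{7}$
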